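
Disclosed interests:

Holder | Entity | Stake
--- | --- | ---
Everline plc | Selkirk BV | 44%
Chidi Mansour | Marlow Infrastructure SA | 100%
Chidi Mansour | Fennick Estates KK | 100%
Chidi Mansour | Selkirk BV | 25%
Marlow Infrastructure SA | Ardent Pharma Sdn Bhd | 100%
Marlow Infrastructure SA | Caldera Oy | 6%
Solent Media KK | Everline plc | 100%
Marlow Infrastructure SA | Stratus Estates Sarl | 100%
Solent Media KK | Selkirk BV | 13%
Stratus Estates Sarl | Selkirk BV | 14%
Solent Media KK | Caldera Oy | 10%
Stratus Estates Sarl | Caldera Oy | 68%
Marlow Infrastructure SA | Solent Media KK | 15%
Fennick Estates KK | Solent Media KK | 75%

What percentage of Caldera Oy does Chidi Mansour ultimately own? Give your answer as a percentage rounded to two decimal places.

83.00%

Chidi reaches Caldera along 4 paths.
Via Fennick → Solent: 100% × 75% × 10% = 7.5%.
Via Marlow → Solent: 100% × 15% × 10% = 1.5%.
Via Marlow → Stratus: 100% × 100% × 68% = 68%.
Via Marlow: 100% × 6% = 6%.
Total: 7.5% + 1.5% + 68% + 6% = 83%.
Rounded: 83.00%.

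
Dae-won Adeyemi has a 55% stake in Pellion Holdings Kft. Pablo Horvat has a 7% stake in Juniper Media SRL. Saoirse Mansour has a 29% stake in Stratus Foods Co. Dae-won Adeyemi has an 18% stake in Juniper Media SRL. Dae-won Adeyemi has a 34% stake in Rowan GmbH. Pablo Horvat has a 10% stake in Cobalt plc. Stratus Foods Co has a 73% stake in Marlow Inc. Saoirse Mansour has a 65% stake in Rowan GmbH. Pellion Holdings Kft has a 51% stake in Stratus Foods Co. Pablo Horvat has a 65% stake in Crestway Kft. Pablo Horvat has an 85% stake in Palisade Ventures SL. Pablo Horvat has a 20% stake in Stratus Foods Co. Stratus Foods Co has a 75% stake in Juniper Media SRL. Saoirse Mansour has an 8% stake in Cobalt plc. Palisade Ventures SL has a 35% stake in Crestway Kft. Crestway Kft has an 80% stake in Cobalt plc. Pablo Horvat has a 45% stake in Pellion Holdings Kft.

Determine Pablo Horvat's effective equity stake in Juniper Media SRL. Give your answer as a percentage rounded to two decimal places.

Pablo reaches Juniper along 3 paths.
Direct stake: 7% = 7%.
Via Stratus: 20% × 75% = 15%.
Via Pellion → Stratus: 45% × 51% × 75% = 17.2125%.
Total: 7% + 15% + 17.2125% = 39.2125%.
Rounded: 39.21%.

39.21%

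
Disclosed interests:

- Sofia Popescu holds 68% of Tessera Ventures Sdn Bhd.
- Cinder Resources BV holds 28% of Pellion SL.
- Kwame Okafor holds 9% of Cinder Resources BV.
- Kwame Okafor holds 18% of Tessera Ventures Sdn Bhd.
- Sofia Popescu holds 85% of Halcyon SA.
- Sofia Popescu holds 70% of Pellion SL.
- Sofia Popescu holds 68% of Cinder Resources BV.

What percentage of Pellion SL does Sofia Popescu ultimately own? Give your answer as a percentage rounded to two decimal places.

Sofia reaches Pellion along 2 paths.
Direct stake: 70% = 70%.
Via Cinder: 68% × 28% = 19.04%.
Total: 70% + 19.04% = 89.04%.

89.04%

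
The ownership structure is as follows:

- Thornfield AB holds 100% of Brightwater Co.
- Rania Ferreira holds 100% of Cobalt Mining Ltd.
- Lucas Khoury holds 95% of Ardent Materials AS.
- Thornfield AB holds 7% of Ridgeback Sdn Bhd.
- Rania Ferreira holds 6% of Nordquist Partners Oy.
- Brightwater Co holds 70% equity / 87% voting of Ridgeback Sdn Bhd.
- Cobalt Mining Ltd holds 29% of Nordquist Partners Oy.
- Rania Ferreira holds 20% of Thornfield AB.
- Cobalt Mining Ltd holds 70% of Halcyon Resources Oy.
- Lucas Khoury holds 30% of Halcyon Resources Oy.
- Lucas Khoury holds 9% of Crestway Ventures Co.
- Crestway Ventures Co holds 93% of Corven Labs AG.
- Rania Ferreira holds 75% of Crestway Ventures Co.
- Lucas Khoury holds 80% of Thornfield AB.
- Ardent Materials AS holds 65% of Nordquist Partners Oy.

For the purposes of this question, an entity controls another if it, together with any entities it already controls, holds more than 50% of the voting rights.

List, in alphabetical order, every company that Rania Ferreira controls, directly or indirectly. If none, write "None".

Cobalt Mining Ltd, Corven Labs AG, Crestway Ventures Co, Halcyon Resources Oy

Rania holds 100% of Cobalt, so Rania controls Cobalt.
Rania holds 75% of Crestway, so Rania controls Crestway.
Crestway holds 93% of Corven, so Rania controls Corven.
Cobalt holds 70% of Halcyon, so Rania controls Halcyon.
No other company's threshold is met.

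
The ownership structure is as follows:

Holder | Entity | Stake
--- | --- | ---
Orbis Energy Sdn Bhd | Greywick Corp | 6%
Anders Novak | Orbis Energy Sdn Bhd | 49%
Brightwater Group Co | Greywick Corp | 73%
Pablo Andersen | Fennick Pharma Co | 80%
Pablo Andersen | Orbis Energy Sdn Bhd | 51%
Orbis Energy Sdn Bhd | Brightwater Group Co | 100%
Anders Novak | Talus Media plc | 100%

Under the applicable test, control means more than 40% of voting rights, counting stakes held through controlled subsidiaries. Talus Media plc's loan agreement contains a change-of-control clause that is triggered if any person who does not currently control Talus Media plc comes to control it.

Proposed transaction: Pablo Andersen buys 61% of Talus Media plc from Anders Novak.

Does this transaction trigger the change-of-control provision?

Yes

The purchase adds only to Pablo's holdings (Anders's stake shrinks), so Pablo is the only person who could newly come to control Talus.
Pablo holds 51% of Orbis, so Pablo controls Orbis.
Pablo holds 80% of Fennick, so Pablo controls Fennick.
Orbis holds 100% of Brightwater, so Pablo controls Brightwater.
Brightwater and Orbis together hold 73% + 6% = 79% of Greywick, so Pablo controls Greywick.
Neither Pablo nor any entity Pablo controls holds any voting interest in Talus.
So before the transaction, Pablo does not control Talus.
After the purchase, Pablo holds 61% of Talus directly, and Anders's stake falls to 39%.
Pablo holds 61% of Talus, so Pablo controls Talus.
Pablo did not control Talus before and does after, so the clause is triggered.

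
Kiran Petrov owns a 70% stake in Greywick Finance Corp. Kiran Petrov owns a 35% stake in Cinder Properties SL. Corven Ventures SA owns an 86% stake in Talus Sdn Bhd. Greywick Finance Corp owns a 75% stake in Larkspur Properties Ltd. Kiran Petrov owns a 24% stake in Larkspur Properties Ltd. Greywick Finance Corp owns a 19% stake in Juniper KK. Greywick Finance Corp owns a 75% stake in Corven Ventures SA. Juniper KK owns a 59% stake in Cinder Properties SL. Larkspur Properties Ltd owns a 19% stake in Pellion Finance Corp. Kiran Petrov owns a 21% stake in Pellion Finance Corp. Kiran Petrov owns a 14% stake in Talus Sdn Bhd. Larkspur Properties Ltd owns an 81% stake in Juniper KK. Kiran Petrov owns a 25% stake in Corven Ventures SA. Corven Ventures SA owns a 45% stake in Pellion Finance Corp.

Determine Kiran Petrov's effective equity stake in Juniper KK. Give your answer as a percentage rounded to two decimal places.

75.27%

Kiran reaches Juniper along 3 paths.
Via Larkspur: 24% × 81% = 19.44%.
Via Greywick → Larkspur: 70% × 75% × 81% = 42.525%.
Via Greywick: 70% × 19% = 13.3%.
Total: 19.44% + 42.525% + 13.3% = 75.265%.
Rounded: 75.27%.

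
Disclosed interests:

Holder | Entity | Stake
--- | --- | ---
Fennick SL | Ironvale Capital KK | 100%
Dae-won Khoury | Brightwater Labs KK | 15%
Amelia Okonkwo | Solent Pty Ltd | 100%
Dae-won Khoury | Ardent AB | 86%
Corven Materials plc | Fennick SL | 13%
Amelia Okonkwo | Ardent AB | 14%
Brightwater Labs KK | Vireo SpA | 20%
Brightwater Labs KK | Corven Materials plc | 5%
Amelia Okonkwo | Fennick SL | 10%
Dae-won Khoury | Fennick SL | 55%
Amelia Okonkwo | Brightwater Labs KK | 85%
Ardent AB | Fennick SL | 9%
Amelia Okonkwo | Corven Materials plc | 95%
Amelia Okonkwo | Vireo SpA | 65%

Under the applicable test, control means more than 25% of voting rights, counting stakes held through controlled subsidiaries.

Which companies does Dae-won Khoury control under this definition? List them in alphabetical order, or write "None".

Dae-won holds 86% of Ardent, so Dae-won controls Ardent.
Ardent and Dae-won together hold 9% + 55% = 64% of Fennick, so Dae-won controls Fennick.
Fennick holds 100% of Ironvale, so Dae-won controls Ironvale.
No other company's threshold is met.

Ardent AB, Fennick SL, Ironvale Capital KK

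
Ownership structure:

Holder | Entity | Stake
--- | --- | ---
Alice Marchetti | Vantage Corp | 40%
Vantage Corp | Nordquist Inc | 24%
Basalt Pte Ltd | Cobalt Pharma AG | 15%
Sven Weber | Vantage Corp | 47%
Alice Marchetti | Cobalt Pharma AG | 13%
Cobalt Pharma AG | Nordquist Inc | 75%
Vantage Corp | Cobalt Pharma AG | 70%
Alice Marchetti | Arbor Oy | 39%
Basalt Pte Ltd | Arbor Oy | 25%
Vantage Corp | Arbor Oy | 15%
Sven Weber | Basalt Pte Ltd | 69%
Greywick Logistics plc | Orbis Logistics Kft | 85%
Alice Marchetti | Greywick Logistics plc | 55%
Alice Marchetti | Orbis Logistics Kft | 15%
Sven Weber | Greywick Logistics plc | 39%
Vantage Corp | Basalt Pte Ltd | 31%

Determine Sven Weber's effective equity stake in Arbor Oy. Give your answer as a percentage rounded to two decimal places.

27.94%

Sven reaches Arbor along 3 paths.
Via Basalt: 69% × 25% = 17.25%.
Via Vantage → Basalt: 47% × 31% × 25% = 3.6425%.
Via Vantage: 47% × 15% = 7.05%.
Total: 17.25% + 3.6425% + 7.05% = 27.9425%.
Rounded: 27.94%.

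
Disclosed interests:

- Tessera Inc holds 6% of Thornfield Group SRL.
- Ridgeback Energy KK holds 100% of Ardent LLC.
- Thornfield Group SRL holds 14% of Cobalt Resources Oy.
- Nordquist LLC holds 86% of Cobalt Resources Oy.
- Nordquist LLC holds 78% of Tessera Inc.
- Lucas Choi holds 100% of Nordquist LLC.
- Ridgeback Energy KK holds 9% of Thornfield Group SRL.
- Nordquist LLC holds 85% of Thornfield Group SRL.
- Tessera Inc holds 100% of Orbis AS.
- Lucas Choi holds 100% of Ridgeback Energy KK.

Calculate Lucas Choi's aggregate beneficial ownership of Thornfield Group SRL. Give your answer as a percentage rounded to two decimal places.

Lucas reaches Thornfield along 3 paths.
Via Ridgeback: 100% × 9% = 9%.
Via Nordquist: 100% × 85% = 85%.
Via Nordquist → Tessera: 100% × 78% × 6% = 4.68%.
Total: 9% + 85% + 4.68% = 98.68%.

98.68%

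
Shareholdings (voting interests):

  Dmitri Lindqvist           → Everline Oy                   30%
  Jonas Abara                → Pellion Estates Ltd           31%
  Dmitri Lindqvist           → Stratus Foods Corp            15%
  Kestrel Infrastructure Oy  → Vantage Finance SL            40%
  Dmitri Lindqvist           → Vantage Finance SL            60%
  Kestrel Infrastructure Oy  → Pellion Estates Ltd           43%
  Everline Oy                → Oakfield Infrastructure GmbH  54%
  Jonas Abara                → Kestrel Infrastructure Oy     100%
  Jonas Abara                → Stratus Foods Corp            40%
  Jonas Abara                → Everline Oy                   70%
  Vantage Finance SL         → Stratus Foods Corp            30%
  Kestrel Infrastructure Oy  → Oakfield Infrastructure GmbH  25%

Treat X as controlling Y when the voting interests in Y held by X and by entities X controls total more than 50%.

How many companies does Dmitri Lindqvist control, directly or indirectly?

1

Dmitri holds 60% of Vantage, so Dmitri controls Vantage.
No other company's threshold is met.
Dmitri controls 1 company.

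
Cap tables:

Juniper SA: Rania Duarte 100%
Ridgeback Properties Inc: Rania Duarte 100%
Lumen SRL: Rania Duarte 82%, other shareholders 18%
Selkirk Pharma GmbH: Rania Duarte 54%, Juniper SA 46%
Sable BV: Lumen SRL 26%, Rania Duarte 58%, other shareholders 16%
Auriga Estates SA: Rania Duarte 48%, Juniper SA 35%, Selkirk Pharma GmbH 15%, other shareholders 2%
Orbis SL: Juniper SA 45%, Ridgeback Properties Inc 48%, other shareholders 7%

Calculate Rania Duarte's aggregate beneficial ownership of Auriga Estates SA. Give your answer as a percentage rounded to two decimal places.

98.00%

Rania reaches Auriga along 4 paths.
Direct stake: 48% = 48%.
Via Juniper: 100% × 35% = 35%.
Via Selkirk: 54% × 15% = 8.1%.
Via Juniper → Selkirk: 100% × 46% × 15% = 6.9%.
Total: 48% + 35% + 8.1% + 6.9% = 98%.
Rounded: 98.00%.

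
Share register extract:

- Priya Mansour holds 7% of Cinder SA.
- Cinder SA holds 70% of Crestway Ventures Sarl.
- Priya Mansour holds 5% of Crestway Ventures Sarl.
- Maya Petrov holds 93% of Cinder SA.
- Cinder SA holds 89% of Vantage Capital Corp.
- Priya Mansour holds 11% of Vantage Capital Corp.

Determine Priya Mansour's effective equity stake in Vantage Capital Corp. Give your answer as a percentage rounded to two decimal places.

17.23%

Priya reaches Vantage along 2 paths.
Direct stake: 11% = 11%.
Via Cinder: 7% × 89% = 6.23%.
Total: 11% + 6.23% = 17.23%.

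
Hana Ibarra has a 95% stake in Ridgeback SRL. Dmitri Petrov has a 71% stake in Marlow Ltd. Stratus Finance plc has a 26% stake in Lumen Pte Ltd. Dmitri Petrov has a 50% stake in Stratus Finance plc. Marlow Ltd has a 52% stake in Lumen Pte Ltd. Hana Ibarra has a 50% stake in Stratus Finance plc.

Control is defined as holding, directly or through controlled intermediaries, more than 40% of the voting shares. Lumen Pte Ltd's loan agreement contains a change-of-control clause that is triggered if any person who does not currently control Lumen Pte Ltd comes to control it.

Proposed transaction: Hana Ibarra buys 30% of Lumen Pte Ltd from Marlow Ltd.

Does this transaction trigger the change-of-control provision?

The purchase adds only to Hana's holdings (Marlow's stake shrinks), so Hana is the only person who could newly come to control Lumen.
Hana holds 50% of Stratus, so Hana controls Stratus.
Hana holds 95% of Ridgeback, so Hana controls Ridgeback.
In Lumen, Hana's side holds only 26%, not > 40%.
So before the transaction, Hana does not control Lumen.
After the purchase, Hana holds 30% of Lumen directly, and Marlow's stake falls to 22%.
Stratus and Hana together hold 26% + 30% = 56% of Lumen, so Hana controls Lumen.
Hana did not control Lumen before and does after, so the clause is triggered.

Yes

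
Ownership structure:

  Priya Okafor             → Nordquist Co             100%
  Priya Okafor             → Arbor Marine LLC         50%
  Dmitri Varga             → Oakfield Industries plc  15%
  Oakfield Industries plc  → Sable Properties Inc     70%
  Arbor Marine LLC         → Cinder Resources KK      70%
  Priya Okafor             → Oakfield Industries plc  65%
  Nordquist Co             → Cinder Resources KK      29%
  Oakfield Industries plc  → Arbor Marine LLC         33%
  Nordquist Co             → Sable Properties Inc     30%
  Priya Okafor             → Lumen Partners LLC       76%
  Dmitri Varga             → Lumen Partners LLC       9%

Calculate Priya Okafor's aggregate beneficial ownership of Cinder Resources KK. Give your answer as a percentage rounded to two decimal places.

Priya reaches Cinder along 3 paths.
Via Nordquist: 100% × 29% = 29%.
Via Oakfield → Arbor: 65% × 33% × 70% = 15.015%.
Via Arbor: 50% × 70% = 35%.
Total: 29% + 15.015% + 35% = 79.015%.
Rounded: 79.02%.

79.02%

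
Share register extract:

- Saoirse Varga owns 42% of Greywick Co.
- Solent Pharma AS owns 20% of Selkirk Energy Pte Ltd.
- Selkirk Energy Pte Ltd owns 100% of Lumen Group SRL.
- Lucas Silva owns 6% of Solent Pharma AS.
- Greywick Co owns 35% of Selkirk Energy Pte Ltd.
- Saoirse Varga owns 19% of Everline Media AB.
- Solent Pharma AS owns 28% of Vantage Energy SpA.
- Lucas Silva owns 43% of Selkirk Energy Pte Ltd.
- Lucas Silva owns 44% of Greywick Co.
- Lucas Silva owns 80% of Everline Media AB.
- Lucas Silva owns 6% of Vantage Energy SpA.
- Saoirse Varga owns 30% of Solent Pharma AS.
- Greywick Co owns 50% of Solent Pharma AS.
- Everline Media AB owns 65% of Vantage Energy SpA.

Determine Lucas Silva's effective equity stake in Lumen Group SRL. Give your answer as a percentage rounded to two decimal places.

64.00%

Lucas reaches Lumen along 4 paths.
Via Solent → Selkirk: 6% × 20% × 100% = 1.2%.
Via Greywick → Solent → Selkirk: 44% × 50% × 20% × 100% = 4.4%.
Via Selkirk: 43% × 100% = 43%.
Via Greywick → Selkirk: 44% × 35% × 100% = 15.4%.
Total: 1.2% + 4.4% + 43% + 15.4% = 64%.
Rounded: 64.00%.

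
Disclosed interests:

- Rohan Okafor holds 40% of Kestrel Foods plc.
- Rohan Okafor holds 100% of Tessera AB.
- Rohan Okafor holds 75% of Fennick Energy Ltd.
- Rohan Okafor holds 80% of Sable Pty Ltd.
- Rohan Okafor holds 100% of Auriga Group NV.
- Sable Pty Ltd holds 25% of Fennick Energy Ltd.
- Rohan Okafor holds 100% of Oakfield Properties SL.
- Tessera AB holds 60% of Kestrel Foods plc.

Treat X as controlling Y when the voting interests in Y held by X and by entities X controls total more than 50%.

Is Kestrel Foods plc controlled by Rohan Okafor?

Rohan holds 100% of Tessera, so Rohan controls Tessera.
Tessera and Rohan together hold 60% + 40% = 100% of Kestrel, so Rohan controls Kestrel.

Yes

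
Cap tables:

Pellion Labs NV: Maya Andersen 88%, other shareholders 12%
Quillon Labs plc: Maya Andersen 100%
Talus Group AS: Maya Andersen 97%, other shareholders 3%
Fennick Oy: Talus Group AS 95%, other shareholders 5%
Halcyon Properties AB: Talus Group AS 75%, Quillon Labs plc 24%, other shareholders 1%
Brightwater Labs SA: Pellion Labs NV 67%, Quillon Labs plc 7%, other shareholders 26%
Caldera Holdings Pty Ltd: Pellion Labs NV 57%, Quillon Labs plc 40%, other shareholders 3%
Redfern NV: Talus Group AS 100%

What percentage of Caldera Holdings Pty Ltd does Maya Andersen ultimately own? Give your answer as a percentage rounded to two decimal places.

Maya reaches Caldera along 2 paths.
Via Pellion: 88% × 57% = 50.16%.
Via Quillon: 100% × 40% = 40%.
Total: 50.16% + 40% = 90.16%.

90.16%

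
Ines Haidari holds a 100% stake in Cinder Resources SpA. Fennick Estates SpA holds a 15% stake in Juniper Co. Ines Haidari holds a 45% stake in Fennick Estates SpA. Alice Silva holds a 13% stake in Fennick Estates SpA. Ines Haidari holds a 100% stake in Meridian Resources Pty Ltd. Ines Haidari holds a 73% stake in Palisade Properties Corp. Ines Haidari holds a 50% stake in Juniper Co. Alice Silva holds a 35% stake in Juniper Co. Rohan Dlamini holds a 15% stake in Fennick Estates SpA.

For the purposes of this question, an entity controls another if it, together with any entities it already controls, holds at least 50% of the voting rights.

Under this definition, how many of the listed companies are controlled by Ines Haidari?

Ines holds 50% of Juniper, so Ines controls Juniper.
Ines holds 73% of Palisade, so Ines controls Palisade.
Ines holds 100% of Cinder, so Ines controls Cinder.
Ines holds 100% of Meridian, so Ines controls Meridian.
No other company's threshold is met.
Ines controls 4 companies.

4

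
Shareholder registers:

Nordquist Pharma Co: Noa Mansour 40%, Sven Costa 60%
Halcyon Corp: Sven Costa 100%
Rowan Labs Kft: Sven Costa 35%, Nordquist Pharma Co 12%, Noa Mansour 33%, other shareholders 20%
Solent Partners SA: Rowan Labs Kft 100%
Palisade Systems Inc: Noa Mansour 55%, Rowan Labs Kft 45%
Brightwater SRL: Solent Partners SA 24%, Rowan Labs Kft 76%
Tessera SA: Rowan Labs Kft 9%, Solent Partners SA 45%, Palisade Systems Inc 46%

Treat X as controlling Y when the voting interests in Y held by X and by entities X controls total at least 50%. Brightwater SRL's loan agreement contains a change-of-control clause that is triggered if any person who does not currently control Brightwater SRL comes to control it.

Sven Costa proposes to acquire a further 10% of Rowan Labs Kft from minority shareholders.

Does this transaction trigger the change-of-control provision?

The purchase changes only Sven's holdings, so Sven is the only person who could newly come to control Brightwater.
Sven holds 60% of Nordquist, so Sven controls Nordquist.
Sven holds 100% of Halcyon, so Sven controls Halcyon.
Neither Sven nor any entity Sven controls holds any voting interest in Brightwater.
So before the transaction, Sven does not control Brightwater.
After the purchase, Sven's direct stake in Rowan rises to 35% + 10% = 45%.
Sven and Nordquist together hold 45% + 12% = 57% of Rowan, so Sven controls Rowan.
Rowan holds 100% of Solent, so Sven controls Solent.
Solent and Rowan together hold 24% + 76% = 100% of Brightwater, so Sven controls Brightwater.
Sven did not control Brightwater before and does after, so the clause is triggered.

Yes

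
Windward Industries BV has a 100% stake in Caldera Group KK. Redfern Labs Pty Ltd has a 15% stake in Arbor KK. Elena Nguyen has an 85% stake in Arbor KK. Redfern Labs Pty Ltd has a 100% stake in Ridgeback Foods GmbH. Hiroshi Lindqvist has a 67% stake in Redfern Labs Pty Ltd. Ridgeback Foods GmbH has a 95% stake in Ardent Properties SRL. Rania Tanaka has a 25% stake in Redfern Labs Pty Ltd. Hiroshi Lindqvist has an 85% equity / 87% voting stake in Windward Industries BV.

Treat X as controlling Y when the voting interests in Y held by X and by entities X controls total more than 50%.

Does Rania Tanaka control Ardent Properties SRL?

No

Rania's largest direct stake is 25% in Redfern, which does not meet the threshold, so Rania controls no company.
Neither Rania nor any entity Rania controls holds any voting interest in Ardent.
So Rania does not control Ardent.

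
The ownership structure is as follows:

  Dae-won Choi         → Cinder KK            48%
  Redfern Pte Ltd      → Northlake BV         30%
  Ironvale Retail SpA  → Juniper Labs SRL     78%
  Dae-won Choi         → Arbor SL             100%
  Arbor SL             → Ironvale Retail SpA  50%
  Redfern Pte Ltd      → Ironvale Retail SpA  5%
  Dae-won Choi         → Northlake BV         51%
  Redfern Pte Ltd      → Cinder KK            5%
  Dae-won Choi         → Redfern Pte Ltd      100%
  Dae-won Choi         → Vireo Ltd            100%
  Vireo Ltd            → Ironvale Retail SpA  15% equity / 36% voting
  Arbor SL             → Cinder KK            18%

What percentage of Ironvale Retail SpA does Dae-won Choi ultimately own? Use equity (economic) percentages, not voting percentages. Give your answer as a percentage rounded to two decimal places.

70.00%

Dae-won reaches Ironvale along 3 paths.
Via Arbor: 100% × 50% = 50%.
Via Vireo: 100% × 15% = 15%.
Via Redfern: 100% × 5% = 5%.
Total: 50% + 15% + 5% = 70%.
Rounded: 70.00%.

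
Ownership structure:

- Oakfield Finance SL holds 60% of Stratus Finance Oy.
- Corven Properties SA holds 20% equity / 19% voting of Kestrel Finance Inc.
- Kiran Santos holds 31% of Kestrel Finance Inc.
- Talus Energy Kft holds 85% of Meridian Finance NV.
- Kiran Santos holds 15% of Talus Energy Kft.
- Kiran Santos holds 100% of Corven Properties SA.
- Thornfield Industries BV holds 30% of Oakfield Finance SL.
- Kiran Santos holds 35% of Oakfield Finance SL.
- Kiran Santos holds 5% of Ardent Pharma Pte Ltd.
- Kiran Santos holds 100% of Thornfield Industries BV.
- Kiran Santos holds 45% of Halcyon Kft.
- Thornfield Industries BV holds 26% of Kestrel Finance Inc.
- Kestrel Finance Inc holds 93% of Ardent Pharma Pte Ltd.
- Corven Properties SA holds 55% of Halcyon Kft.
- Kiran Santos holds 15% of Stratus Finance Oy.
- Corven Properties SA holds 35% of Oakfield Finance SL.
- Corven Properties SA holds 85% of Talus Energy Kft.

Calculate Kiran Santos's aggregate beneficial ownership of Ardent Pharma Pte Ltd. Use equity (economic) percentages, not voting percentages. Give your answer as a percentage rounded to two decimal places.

Kiran reaches Ardent along 4 paths.
Direct stake: 5% = 5%.
Via Thornfield → Kestrel: 100% × 26% × 93% = 24.18%.
Via Kestrel: 31% × 93% = 28.83%.
Via Corven → Kestrel: 100% × 20% × 93% = 18.6%.
Total: 5% + 24.18% + 28.83% + 18.6% = 76.61%.

76.61%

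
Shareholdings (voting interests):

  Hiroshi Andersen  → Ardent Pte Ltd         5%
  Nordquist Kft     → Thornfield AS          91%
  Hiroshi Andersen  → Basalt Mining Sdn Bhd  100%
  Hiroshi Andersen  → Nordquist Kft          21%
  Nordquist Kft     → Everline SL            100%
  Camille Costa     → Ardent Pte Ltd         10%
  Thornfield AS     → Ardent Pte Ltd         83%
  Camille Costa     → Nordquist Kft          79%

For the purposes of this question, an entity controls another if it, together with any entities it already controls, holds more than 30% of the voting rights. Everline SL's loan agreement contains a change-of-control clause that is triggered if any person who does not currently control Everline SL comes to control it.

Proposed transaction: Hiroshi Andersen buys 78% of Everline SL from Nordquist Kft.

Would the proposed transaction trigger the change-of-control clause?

The purchase adds only to Hiroshi's holdings (Nordquist's stake shrinks), so Hiroshi is the only person who could newly come to control Everline.
Hiroshi holds 100% of Basalt, so Hiroshi controls Basalt.
Neither Hiroshi nor any entity Hiroshi controls holds any voting interest in Everline.
So before the transaction, Hiroshi does not control Everline.
After the purchase, Hiroshi holds 78% of Everline directly, and Nordquist's stake falls to 22%.
Hiroshi holds 78% of Everline, so Hiroshi controls Everline.
Hiroshi did not control Everline before and does after, so the clause is triggered.

Yes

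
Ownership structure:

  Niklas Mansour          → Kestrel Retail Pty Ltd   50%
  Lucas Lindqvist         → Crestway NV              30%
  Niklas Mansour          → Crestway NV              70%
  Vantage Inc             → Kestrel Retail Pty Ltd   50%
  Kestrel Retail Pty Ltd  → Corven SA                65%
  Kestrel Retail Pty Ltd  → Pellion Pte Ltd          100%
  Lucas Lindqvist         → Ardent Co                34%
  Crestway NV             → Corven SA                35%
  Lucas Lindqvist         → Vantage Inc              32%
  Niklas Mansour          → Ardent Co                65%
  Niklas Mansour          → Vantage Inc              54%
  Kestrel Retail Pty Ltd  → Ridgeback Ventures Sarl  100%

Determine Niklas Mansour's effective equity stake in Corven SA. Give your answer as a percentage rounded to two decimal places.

74.55%

Niklas reaches Corven along 3 paths.
Via Crestway: 70% × 35% = 24.5%.
Via Vantage → Kestrel: 54% × 50% × 65% = 17.55%.
Via Kestrel: 50% × 65% = 32.5%.
Total: 24.5% + 17.55% + 32.5% = 74.55%.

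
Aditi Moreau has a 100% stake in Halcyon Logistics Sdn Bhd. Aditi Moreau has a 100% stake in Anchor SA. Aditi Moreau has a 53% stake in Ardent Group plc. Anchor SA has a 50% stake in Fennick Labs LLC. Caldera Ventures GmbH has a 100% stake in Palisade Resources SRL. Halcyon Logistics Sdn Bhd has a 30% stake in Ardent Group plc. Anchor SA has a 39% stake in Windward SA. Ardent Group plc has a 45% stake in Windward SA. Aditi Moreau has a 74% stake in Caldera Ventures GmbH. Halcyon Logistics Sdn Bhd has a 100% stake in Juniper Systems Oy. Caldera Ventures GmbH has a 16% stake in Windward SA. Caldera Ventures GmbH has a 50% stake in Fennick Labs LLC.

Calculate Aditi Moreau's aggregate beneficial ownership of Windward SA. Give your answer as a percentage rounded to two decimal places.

88.19%

Aditi reaches Windward along 4 paths.
Via Anchor: 100% × 39% = 39%.
Via Caldera: 74% × 16% = 11.84%.
Via Halcyon → Ardent: 100% × 30% × 45% = 13.5%.
Via Ardent: 53% × 45% = 23.85%.
Total: 39% + 11.84% + 13.5% + 23.85% = 88.19%.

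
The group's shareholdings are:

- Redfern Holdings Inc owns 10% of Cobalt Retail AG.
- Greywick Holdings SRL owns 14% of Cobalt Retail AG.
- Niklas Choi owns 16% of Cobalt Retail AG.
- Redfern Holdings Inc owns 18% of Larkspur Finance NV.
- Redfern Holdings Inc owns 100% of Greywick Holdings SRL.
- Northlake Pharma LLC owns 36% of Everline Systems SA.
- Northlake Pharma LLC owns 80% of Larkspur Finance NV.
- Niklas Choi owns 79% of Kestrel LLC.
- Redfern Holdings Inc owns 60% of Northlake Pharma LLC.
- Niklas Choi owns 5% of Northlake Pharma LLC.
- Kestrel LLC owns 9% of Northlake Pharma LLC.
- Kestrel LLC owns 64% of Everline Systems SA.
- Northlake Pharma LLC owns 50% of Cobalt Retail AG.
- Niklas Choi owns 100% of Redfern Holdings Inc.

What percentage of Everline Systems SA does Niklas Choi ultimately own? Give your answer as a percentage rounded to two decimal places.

76.52%

Niklas reaches Everline along 4 paths.
Via Kestrel: 79% × 64% = 50.56%.
Via Redfern → Northlake: 100% × 60% × 36% = 21.6%.
Via Kestrel → Northlake: 79% × 9% × 36% = 2.5596%.
Via Northlake: 5% × 36% = 1.8%.
Total: 50.56% + 21.6% + 2.5596% + 1.8% = 76.5196%.
Rounded: 76.52%.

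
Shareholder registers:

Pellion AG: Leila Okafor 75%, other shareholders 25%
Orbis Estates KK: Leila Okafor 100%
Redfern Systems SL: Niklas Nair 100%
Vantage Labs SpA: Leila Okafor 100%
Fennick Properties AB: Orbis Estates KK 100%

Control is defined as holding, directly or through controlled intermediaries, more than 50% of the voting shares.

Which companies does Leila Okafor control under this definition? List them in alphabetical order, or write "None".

Leila holds 75% of Pellion, so Leila controls Pellion.
Leila holds 100% of Orbis, so Leila controls Orbis.
Leila holds 100% of Vantage, so Leila controls Vantage.
Orbis holds 100% of Fennick, so Leila controls Fennick.
No other company's threshold is met.

Fennick Properties AB, Orbis Estates KK, Pellion AG, Vantage Labs SpA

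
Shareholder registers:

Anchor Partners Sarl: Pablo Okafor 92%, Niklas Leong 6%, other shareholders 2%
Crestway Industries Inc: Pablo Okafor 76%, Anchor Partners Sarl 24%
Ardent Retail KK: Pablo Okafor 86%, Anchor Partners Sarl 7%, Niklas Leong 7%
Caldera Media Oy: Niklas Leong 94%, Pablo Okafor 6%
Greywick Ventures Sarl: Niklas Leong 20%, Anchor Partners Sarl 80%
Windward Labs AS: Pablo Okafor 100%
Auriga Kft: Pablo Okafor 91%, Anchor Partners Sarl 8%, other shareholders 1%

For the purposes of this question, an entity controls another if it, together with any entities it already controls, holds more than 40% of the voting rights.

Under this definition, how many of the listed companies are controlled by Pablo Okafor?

6

Pablo holds 92% of Anchor, so Pablo controls Anchor.
Pablo and Anchor together hold 76% + 24% = 100% of Crestway, so Pablo controls Crestway.
Pablo and Anchor together hold 86% + 7% = 93% of Ardent, so Pablo controls Ardent.
Anchor holds 80% of Greywick, so Pablo controls Greywick.
Pablo holds 100% of Windward, so Pablo controls Windward.
Pablo and Anchor together hold 91% + 8% = 99% of Auriga, so Pablo controls Auriga.
No other company's threshold is met.
Pablo controls 6 companies.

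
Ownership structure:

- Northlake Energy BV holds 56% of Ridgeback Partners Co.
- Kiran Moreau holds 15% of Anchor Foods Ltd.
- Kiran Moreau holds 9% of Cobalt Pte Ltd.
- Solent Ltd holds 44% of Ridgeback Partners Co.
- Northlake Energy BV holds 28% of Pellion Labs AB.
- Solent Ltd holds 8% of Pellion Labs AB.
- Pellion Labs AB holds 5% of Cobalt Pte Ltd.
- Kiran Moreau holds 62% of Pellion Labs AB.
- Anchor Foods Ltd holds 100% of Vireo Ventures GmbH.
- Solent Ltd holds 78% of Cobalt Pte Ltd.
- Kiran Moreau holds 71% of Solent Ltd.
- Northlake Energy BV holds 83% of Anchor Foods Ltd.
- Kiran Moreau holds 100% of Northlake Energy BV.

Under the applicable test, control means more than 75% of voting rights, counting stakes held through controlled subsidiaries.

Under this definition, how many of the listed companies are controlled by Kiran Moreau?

Kiran holds 100% of Northlake, so Kiran controls Northlake.
Northlake and Kiran together hold 28% + 62% = 90% of Pellion, so Kiran controls Pellion.
Northlake and Kiran together hold 83% + 15% = 98% of Anchor, so Kiran controls Anchor.
Anchor holds 100% of Vireo, so Kiran controls Vireo.
No other company's threshold is met.
Kiran controls 4 companies.

4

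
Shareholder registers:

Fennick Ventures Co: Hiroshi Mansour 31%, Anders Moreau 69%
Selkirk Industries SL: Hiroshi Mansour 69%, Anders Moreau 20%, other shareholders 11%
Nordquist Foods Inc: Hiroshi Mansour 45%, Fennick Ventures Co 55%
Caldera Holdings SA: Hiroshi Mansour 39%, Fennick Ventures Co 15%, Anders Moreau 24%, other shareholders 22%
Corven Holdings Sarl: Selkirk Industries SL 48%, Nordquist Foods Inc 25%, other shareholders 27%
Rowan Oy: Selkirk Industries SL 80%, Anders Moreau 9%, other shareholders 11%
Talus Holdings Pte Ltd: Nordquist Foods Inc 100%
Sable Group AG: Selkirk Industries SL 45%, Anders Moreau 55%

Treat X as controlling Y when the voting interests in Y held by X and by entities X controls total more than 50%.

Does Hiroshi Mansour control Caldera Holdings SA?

No

Hiroshi holds 69% of Selkirk, so Hiroshi controls Selkirk.
Selkirk holds 80% of Rowan, so Hiroshi controls Rowan.
In Caldera, Hiroshi's side holds only 39%, not > 50%.
So Hiroshi does not control Caldera.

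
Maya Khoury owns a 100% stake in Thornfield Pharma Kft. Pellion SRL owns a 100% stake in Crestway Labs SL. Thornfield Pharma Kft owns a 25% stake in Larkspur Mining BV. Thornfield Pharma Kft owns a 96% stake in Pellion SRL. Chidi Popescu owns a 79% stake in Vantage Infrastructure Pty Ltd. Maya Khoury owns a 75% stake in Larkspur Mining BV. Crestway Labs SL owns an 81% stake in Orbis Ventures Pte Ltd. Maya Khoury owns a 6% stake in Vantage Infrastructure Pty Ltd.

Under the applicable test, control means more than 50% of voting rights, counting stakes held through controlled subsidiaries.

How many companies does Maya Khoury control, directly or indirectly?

5

Maya holds 100% of Thornfield, so Maya controls Thornfield.
Thornfield holds 96% of Pellion, so Maya controls Pellion.
Pellion holds 100% of Crestway, so Maya controls Crestway.
Maya and Thornfield together hold 75% + 25% = 100% of Larkspur, so Maya controls Larkspur.
Crestway holds 81% of Orbis, so Maya controls Orbis.
No other company's threshold is met.
Maya controls 5 companies.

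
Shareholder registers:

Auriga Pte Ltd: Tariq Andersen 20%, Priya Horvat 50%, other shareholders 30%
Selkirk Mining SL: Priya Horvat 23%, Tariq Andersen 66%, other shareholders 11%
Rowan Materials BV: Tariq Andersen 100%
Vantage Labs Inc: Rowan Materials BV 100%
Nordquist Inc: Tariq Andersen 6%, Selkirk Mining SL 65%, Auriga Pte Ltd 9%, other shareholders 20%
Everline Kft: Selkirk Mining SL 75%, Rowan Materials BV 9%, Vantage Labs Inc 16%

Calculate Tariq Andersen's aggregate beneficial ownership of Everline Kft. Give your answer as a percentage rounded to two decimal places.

74.50%

Tariq reaches Everline along 3 paths.
Via Selkirk: 66% × 75% = 49.5%.
Via Rowan: 100% × 9% = 9%.
Via Rowan → Vantage: 100% × 100% × 16% = 16%.
Total: 49.5% + 9% + 16% = 74.5%.
Rounded: 74.50%.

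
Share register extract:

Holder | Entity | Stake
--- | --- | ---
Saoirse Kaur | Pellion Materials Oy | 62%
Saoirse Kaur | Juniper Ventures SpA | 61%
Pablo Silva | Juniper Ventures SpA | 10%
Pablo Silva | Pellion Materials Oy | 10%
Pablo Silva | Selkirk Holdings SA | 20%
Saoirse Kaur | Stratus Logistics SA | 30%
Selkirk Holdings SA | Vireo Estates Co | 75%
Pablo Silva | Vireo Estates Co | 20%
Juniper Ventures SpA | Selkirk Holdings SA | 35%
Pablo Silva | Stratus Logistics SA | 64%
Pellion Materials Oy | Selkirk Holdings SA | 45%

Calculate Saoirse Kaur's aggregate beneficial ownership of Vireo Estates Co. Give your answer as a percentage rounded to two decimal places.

Saoirse reaches Vireo along 2 paths.
Via Pellion → Selkirk: 62% × 45% × 75% = 20.925%.
Via Juniper → Selkirk: 61% × 35% × 75% = 16.0125%.
Total: 20.925% + 16.0125% = 36.9375%.
Rounded: 36.94%.

36.94%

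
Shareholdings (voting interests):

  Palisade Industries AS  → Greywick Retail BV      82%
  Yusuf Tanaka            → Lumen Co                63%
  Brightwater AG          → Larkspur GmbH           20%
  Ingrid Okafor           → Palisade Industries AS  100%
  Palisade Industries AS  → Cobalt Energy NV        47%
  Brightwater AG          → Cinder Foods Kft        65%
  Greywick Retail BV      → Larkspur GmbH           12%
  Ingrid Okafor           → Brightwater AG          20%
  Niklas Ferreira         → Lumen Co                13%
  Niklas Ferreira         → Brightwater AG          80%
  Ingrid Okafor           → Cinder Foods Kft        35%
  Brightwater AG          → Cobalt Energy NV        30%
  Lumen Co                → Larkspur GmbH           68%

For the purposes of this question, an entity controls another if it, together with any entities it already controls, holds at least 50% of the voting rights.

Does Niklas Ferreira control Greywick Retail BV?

Niklas holds 80% of Brightwater, so Niklas controls Brightwater.
Brightwater holds 65% of Cinder, so Niklas controls Cinder.
Neither Niklas nor any entity Niklas controls holds any voting interest in Greywick.
So Niklas does not control Greywick.

No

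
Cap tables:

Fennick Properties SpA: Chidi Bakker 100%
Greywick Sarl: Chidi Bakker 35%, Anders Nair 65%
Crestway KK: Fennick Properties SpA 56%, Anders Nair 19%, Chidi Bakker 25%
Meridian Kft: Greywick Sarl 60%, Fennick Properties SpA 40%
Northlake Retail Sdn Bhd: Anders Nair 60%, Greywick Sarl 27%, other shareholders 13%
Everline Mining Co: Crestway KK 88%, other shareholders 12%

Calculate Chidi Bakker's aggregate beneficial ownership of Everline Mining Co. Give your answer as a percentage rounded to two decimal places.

71.28%

Chidi reaches Everline along 2 paths.
Via Fennick → Crestway: 100% × 56% × 88% = 49.28%.
Via Crestway: 25% × 88% = 22%.
Total: 49.28% + 22% = 71.28%.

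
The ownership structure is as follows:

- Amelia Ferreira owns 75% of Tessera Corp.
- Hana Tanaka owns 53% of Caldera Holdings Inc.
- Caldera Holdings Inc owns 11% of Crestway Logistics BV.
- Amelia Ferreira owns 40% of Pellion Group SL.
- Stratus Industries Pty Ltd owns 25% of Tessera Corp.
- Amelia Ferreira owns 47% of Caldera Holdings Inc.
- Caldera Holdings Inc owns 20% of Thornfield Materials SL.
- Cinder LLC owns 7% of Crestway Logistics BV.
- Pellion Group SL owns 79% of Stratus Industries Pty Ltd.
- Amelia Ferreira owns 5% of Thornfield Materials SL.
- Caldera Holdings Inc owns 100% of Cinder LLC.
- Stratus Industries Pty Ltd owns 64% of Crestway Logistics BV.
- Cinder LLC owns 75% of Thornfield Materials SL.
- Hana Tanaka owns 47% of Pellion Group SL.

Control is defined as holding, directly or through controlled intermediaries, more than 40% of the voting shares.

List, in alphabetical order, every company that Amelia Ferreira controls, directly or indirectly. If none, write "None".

Amelia holds 47% of Caldera, so Amelia controls Caldera.
Caldera holds 100% of Cinder, so Amelia controls Cinder.
Caldera and Amelia and Cinder together hold 20% + 5% + 75% = 100% of Thornfield, so Amelia controls Thornfield.
Amelia holds 75% of Tessera, so Amelia controls Tessera.
No other company's threshold is met.

Caldera Holdings Inc, Cinder LLC, Tessera Corp, Thornfield Materials SL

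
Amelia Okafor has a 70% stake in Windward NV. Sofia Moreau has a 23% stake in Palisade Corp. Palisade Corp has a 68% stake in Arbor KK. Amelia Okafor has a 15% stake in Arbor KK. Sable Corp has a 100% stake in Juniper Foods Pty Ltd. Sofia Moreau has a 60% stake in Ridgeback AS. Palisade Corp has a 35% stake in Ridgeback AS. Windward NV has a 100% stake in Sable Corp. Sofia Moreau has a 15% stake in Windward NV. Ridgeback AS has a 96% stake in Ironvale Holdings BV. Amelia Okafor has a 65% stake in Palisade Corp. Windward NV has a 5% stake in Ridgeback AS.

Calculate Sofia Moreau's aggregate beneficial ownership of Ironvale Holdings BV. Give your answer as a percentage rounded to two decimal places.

66.05%

Sofia reaches Ironvale along 3 paths.
Via Palisade → Ridgeback: 23% × 35% × 96% = 7.728%.
Via Ridgeback: 60% × 96% = 57.6%.
Via Windward → Ridgeback: 15% × 5% × 96% = 0.72%.
Total: 7.728% + 57.6% + 0.72% = 66.048%.
Rounded: 66.05%.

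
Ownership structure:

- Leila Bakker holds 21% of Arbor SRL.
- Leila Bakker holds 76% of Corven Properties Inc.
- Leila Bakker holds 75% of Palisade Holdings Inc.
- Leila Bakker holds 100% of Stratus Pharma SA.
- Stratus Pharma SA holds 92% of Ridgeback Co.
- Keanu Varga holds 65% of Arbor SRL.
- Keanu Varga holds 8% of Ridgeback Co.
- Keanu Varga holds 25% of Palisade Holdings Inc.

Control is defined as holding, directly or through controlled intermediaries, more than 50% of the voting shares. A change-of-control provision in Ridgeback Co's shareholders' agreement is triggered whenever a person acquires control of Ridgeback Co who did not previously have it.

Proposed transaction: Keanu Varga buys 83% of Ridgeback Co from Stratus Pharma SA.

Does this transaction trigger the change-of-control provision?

The purchase adds only to Keanu's holdings (Stratus's stake shrinks), so Keanu is the only person who could newly come to control Ridgeback.
Keanu holds 65% of Arbor, so Keanu controls Arbor.
In Ridgeback, Keanu's side holds only 8%, not > 50%.
So before the transaction, Keanu does not control Ridgeback.
After the purchase, Keanu's direct stake in Ridgeback rises to 8% + 83% = 91%, and Stratus's stake falls to 9%.
Keanu holds 91% of Ridgeback, so Keanu controls Ridgeback.
Keanu did not control Ridgeback before and does after, so the clause is triggered.

Yes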